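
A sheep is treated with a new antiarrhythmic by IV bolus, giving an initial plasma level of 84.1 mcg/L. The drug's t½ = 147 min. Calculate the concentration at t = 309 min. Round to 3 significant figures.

k = ln 2 / 147 = 0.004715 min⁻¹
309 min is 2.102 half-lives, so C = 84.1 × (1/2)^2.102 = 84.1 × 0.2329 ≈ 19.6 mcg/L

19.6 mcg/L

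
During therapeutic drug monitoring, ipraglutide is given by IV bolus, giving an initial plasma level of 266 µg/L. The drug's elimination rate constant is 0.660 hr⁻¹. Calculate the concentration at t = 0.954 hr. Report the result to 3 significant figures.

C(t) = C₀ e^(−kt) = 266 × e^(−0.6600 × 0.954) = 266 × e^(−0.6296) = 266 × 0.5328 ≈ 142 µg/L

142 µg/L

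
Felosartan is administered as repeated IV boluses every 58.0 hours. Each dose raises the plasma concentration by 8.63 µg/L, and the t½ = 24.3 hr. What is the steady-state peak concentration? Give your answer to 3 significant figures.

10.7 µg/L

k = ln 2 / 24.3 = 0.02852 hr⁻¹
Fraction remaining after one interval: e^(−kτ) = e^(−0.02852 × 58.0) = 0.1912
R = 1 / (1 − 0.1912) = 1.236
Css,max = 8.63 × 1.236 ≈ 10.7 µg/L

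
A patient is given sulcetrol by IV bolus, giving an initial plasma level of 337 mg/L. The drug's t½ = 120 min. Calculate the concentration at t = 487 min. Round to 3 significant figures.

20.2 mg/L

k = ln 2 / 120 = 0.005776 min⁻¹
C(t) = C₀ e^(−kt) = 337 × e^(−0.005776 × 487) = 337 × e^(−2.813) = 337 × 0.06002 ≈ 20.2 mg/L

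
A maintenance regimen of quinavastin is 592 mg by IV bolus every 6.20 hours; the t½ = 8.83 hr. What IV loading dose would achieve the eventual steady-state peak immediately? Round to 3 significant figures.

1540 mg

k = ln 2 / 8.83 = 0.07850 hr⁻¹
Accumulation ratio R = 1 / (1 − e^(−kτ)) = 1 / (1 − e^(−0.07850×6.20)) = 1 / (1 − 0.6147) = 2.595
Loading dose = maintenance dose × R = 592 × 2.595 ≈ 1540 mg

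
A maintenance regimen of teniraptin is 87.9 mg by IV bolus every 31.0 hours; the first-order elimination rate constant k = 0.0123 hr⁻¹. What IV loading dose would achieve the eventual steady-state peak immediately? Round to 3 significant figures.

277 mg

Accumulation ratio R = 1 / (1 − e^(−kτ)) = 1 / (1 − e^(−0.01230×31.0)) = 1 / (1 − 0.6830) = 3.154
Loading dose = maintenance dose × R = 87.9 × 3.154 ≈ 277 mg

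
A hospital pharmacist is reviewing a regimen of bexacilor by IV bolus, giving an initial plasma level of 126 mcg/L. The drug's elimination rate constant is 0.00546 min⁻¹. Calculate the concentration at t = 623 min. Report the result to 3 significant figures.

C(t) = C₀ e^(−kt) = 126 × e^(−0.005460 × 623) = 126 × e^(−3.402) = 126 × 0.03332 ≈ 4.20 mcg/L

4.20 mcg/L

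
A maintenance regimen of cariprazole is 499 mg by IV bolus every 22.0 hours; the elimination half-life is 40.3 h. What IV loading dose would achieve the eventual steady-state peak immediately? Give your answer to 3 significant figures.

k = ln 2 / 40.3 = 0.01720 h⁻¹
Accumulation ratio R = 1 / (1 − e^(−kτ)) = 1 / (1 − e^(−0.01720×22.0)) = 1 / (1 − 0.6850) = 3.174
Loading dose = maintenance dose × R = 499 × 3.174 ≈ 1580 mg

1580 mg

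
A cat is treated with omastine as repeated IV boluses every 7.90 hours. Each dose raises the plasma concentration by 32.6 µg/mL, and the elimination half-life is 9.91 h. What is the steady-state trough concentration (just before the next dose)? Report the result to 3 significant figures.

44.2 µg/mL

k = ln 2 / 9.91 = 0.06994 h⁻¹
Fraction remaining after one interval: e^(−kτ) = e^(−0.06994 × 7.90) = 0.5755
R = 1 / (1 − 0.5755) = 2.356
Css,max = 32.6 × 2.356 = 76.79 µg/mL
Css,min = Css,max × e^(−kτ) = 76.79 × 0.5755 ≈ 44.2 µg/mL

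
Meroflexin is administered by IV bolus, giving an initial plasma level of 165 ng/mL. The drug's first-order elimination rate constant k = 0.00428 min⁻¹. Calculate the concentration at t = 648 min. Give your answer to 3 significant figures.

C(t) = C₀ e^(−kt) = 165 × e^(−0.004280 × 648) = 165 × e^(−2.773) = 165 × 0.06245 ≈ 10.3 ng/mL

10.3 ng/mL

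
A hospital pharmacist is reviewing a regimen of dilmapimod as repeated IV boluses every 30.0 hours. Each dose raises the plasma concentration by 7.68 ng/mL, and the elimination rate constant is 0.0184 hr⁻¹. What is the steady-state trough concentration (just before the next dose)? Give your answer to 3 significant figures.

Fraction remaining after one interval: e^(−kτ) = e^(−0.01840 × 30.0) = 0.5758
R = 1 / (1 − 0.5758) = 2.357
Css,max = 7.68 × 2.357 = 18.10 ng/mL
Css,min = Css,max × e^(−kτ) = 18.10 × 0.5758 ≈ 10.4 ng/mL

10.4 ng/mL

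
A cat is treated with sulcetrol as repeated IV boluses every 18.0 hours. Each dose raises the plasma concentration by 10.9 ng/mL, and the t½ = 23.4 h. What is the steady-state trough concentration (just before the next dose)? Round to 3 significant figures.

15.5 ng/mL

k = ln 2 / 23.4 = 0.02962 h⁻¹
Fraction remaining after one interval: e^(−kτ) = e^(−0.02962 × 18.0) = 0.5867
R = 1 / (1 − 0.5867) = 2.420
Css,max = 10.9 × 2.420 = 26.38 ng/mL
Css,min = Css,max × e^(−kτ) = 26.38 × 0.5867 ≈ 15.5 ng/mL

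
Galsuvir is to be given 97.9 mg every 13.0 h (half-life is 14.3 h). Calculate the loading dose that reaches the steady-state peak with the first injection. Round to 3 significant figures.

209 mg

k = ln 2 / 14.3 = 0.04847 h⁻¹
Accumulation ratio R = 1 / (1 − e^(−kτ)) = 1 / (1 − e^(−0.04847×13.0)) = 1 / (1 − 0.5325) = 2.139
Loading dose = maintenance dose × R = 97.9 × 2.139 ≈ 209 mg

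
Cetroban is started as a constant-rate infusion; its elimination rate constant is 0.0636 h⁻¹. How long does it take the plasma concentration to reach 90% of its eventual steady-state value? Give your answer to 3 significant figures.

f = 1 − e^(−kt)  ⇒  t = −ln(1 − f) / k
t = −ln(1 − 0.9) / 0.06360 = 2.303 / 0.06360 ≈ 36.2 hours

36.2 hours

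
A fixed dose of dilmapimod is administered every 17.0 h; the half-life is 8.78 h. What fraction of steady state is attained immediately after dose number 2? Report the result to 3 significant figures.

k = ln 2 / 8.78 = 0.07895 h⁻¹
f_n = 1 − e^(−nkτ) = 1 − e^(−2 × 0.07895 × 17.0) = 1 − e^(−2.684) = 1 − 0.06828 ≈ 0.932

0.932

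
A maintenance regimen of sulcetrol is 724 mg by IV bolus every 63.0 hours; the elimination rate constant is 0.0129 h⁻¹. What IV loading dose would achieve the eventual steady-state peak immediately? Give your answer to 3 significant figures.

Accumulation ratio R = 1 / (1 − e^(−kτ)) = 1 / (1 − e^(−0.01290×63.0)) = 1 / (1 − 0.4437) = 1.797
Loading dose = maintenance dose × R = 724 × 1.797 ≈ 1300 mg

1300 mg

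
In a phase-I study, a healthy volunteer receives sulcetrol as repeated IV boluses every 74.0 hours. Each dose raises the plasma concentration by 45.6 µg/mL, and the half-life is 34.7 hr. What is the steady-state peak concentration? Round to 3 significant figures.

k = ln 2 / 34.7 = 0.01998 hr⁻¹
Fraction remaining after one interval: e^(−kτ) = e^(−0.01998 × 74.0) = 0.2281
R = 1 / (1 − 0.2281) = 1.295
Css,max = 45.6 × 1.295 ≈ 59.1 µg/mL

59.1 µg/mL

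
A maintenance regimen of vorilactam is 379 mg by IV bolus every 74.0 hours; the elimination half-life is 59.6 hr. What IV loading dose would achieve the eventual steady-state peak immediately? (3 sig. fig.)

657 mg

k = ln 2 / 59.6 = 0.01163 hr⁻¹
Accumulation ratio R = 1 / (1 − e^(−kτ)) = 1 / (1 − e^(−0.01163×74.0)) = 1 / (1 − 0.4229) = 1.733
Loading dose = maintenance dose × R = 379 × 1.733 ≈ 657 mg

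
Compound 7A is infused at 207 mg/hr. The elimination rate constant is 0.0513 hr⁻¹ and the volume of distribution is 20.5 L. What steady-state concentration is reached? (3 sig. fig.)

CL = k · V = 0.0513 × 20.5 = 1.052 L/hr
Css = rate / CL = 207 / 1.052 ≈ 197 mg/L

197 mg/L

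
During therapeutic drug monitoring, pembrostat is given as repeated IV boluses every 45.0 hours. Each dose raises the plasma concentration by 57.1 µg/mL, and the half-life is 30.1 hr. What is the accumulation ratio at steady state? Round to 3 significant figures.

k = ln 2 / 30.1 = 0.02303 hr⁻¹
Fraction remaining after one interval: e^(−kτ) = e^(−0.02303 × 45.0) = 0.3548
R = 1 / (1 − 0.3548) = 1 / 0.6452 ≈ 1.55

1.55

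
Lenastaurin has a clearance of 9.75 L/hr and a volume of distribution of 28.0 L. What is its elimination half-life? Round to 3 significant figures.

1.99 hours

k = CL / V = 9.75 / 28.0 = 0.3482 hr⁻¹
t½ = ln 2 / k = ln 2 / 0.3482 ≈ 1.99 hours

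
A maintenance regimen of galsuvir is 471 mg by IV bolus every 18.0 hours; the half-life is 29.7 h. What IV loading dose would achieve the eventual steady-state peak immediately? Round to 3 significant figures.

1370 mg

k = ln 2 / 29.7 = 0.02334 h⁻¹
Accumulation ratio R = 1 / (1 − e^(−kτ)) = 1 / (1 − e^(−0.02334×18.0)) = 1 / (1 − 0.6570) = 2.915
Loading dose = maintenance dose × R = 471 × 2.915 ≈ 1370 mg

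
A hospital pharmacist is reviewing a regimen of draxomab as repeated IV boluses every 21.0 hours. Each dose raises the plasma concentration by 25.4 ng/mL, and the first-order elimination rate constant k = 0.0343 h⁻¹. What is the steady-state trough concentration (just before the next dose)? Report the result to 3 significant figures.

24.1 ng/mL

Fraction remaining after one interval: e^(−kτ) = e^(−0.03430 × 21.0) = 0.4866
R = 1 / (1 − 0.4866) = 1.948
Css,max = 25.4 × 1.948 = 49.47 ng/mL
Css,min = Css,max × e^(−kτ) = 49.47 × 0.4866 ≈ 24.1 ng/mL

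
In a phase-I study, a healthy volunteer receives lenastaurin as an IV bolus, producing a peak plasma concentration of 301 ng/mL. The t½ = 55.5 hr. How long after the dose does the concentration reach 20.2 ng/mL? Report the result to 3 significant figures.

216 hours

k = ln 2 / 55.5 = 0.01249 hr⁻¹
C(t) = C₀ e^(−kt)  ⇒  t = ln(C₀/C) / k
t = ln(301/20.2) / 0.01249 = 2.701 / 0.01249 ≈ 216 hours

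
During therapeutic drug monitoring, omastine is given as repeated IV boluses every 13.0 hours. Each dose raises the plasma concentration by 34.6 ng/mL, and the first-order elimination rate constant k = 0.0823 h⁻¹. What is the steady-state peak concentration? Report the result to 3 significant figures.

52.7 ng/mL

Fraction remaining after one interval: e^(−kτ) = e^(−0.08230 × 13.0) = 0.3430
R = 1 / (1 − 0.3430) = 1.522
Css,max = 34.6 × 1.522 ≈ 52.7 ng/mL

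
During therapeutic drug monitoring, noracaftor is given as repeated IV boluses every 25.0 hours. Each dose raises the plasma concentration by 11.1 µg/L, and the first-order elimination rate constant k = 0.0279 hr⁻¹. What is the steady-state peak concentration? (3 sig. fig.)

Fraction remaining after one interval: e^(−kτ) = e^(−0.02790 × 25.0) = 0.4978
R = 1 / (1 − 0.4978) = 1.991
Css,max = 11.1 × 1.991 ≈ 22.1 µg/L

22.1 µg/L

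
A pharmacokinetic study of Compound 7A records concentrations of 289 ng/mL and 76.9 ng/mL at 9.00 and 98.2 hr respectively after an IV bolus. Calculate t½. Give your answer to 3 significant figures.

46.7 hours

k = ln(C₁/C₂) / (t₂ − t₁) = ln(289/76.9) / (98.2 − 9.00)
  = 1.324 / 89.20 = 0.01484 hr⁻¹
t½ = ln 2 / k = ln 2 / 0.01484 ≈ 46.7 hours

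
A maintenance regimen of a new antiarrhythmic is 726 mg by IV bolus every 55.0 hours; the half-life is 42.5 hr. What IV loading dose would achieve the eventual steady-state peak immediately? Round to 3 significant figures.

k = ln 2 / 42.5 = 0.01631 hr⁻¹
Accumulation ratio R = 1 / (1 − e^(−kτ)) = 1 / (1 − e^(−0.01631×55.0)) = 1 / (1 − 0.4078) = 1.689
Loading dose = maintenance dose × R = 726 × 1.689 ≈ 1230 mg

1230 mg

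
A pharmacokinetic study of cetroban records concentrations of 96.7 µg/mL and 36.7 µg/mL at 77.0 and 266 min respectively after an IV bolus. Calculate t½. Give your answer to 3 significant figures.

135 minutes

k = ln(C₁/C₂) / (t₂ − t₁) = ln(96.7/36.7) / (266 − 77.0)
  = 0.9688 / 189.0 = 0.005126 min⁻¹
t½ = ln 2 / k = ln 2 / 0.005126 ≈ 135 minutes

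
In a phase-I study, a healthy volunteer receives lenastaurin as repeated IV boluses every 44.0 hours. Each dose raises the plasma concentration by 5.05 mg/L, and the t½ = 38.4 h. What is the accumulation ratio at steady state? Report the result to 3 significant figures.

k = ln 2 / 38.4 = 0.01805 h⁻¹
Fraction remaining after one interval: e^(−kτ) = e^(−0.01805 × 44.0) = 0.4519
R = 1 / (1 − 0.4519) = 1 / 0.5481 ≈ 1.82

1.82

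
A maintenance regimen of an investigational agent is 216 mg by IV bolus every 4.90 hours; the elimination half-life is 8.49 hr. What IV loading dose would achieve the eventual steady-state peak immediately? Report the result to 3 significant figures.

k = ln 2 / 8.49 = 0.08164 hr⁻¹
Accumulation ratio R = 1 / (1 − e^(−kτ)) = 1 / (1 − e^(−0.08164×4.90)) = 1 / (1 − 0.6703) = 3.033
Loading dose = maintenance dose × R = 216 × 3.033 ≈ 655 mg

655 mg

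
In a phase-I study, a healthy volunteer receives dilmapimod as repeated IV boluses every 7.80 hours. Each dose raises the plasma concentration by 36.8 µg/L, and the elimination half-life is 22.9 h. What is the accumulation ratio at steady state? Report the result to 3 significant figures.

k = ln 2 / 22.9 = 0.03027 h⁻¹
Fraction remaining after one interval: e^(−kτ) = e^(−0.03027 × 7.80) = 0.7897
R = 1 / (1 − 0.7897) = 1 / 0.2103 ≈ 4.76

4.76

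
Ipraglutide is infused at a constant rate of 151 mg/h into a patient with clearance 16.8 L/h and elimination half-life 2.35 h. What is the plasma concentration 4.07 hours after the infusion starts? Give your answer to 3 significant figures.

6.28 mg/L

Css = rate / CL = 151 / 16.8 = 8.988 mg/L
k = ln 2 / 2.35 = 0.2950 h⁻¹
C(t) = Css (1 − e^(−kt)) = 8.988 × (1 − e^(−1.200)) = 8.988 × 0.6989 ≈ 6.28 mg/L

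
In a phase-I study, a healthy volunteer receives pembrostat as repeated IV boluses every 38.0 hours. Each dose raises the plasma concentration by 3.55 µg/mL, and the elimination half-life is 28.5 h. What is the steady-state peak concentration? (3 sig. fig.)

5.89 µg/mL

k = ln 2 / 28.5 = 0.02432 h⁻¹
Fraction remaining after one interval: e^(−kτ) = e^(−0.02432 × 38.0) = 0.3969
R = 1 / (1 − 0.3969) = 1.658
Css,max = 3.55 × 1.658 ≈ 5.89 µg/mL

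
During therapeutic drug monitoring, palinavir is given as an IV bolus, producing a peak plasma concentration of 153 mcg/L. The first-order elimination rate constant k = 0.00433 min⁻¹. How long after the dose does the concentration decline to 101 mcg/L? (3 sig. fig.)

C(t) = C₀ e^(−kt)  ⇒  t = ln(C₀/C) / k
t = ln(153/101) / 0.004330 = 0.4153 / 0.004330 ≈ 95.9 minutes

95.9 minutes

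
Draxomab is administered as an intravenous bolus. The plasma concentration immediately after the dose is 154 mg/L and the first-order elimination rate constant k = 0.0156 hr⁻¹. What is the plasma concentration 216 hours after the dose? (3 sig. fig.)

C(t) = C₀ e^(−kt) = 154 × e^(−0.01560 × 216) = 154 × e^(−3.370) = 154 × 0.03440 ≈ 5.30 mg/L

5.30 mg/L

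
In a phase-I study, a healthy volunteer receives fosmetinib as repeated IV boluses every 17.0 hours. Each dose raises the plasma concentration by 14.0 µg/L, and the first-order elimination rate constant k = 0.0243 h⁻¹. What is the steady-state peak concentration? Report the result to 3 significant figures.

41.4 µg/L

Fraction remaining after one interval: e^(−kτ) = e^(−0.02430 × 17.0) = 0.6616
R = 1 / (1 − 0.6616) = 2.955
Css,max = 14.0 × 2.955 ≈ 41.4 µg/L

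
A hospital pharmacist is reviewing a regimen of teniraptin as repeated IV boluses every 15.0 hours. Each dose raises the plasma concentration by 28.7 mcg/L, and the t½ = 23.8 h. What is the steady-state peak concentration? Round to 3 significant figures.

k = ln 2 / 23.8 = 0.02912 h⁻¹
Fraction remaining after one interval: e^(−kτ) = e^(−0.02912 × 15.0) = 0.6461
R = 1 / (1 − 0.6461) = 2.825
Css,max = 28.7 × 2.825 ≈ 81.1 mcg/L

81.1 mcg/L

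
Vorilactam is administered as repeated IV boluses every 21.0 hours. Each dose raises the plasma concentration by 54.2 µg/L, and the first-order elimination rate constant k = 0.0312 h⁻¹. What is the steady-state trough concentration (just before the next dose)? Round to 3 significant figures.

58.6 µg/L

Fraction remaining after one interval: e^(−kτ) = e^(−0.03120 × 21.0) = 0.5193
R = 1 / (1 − 0.5193) = 2.080
Css,max = 54.2 × 2.080 = 112.8 µg/L
Css,min = Css,max × e^(−kτ) = 112.8 × 0.5193 ≈ 58.6 µg/L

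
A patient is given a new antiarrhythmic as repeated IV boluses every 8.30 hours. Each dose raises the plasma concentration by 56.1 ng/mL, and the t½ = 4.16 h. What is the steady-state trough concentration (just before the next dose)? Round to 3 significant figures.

k = ln 2 / 4.16 = 0.1666 h⁻¹
Fraction remaining after one interval: e^(−kτ) = e^(−0.1666 × 8.30) = 0.2508
R = 1 / (1 − 0.2508) = 1.335
Css,max = 56.1 × 1.335 = 74.88 ng/mL
Css,min = Css,max × e^(−kτ) = 74.88 × 0.2508 ≈ 18.8 ng/mL

18.8 ng/mL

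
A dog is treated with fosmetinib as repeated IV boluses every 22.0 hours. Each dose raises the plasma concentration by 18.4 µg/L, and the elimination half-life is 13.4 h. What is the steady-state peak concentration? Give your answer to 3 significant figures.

27.1 µg/L

k = ln 2 / 13.4 = 0.05173 h⁻¹
Fraction remaining after one interval: e^(−kτ) = e^(−0.05173 × 22.0) = 0.3205
R = 1 / (1 − 0.3205) = 1.472
Css,max = 18.4 × 1.472 ≈ 27.1 µg/L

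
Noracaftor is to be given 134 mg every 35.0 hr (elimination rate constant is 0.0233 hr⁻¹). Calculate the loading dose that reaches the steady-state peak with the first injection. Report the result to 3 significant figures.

Accumulation ratio R = 1 / (1 − e^(−kτ)) = 1 / (1 − e^(−0.02330×35.0)) = 1 / (1 − 0.4424) = 1.793
Loading dose = maintenance dose × R = 134 × 1.793 ≈ 240 mg

240 mg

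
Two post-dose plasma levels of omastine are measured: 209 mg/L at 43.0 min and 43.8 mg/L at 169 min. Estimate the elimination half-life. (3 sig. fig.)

55.9 minutes

k = ln(C₁/C₂) / (t₂ − t₁) = ln(209/43.8) / (169 − 43.0)
  = 1.563 / 126.0 = 0.01240 min⁻¹
t½ = ln 2 / k = ln 2 / 0.01240 ≈ 55.9 minutes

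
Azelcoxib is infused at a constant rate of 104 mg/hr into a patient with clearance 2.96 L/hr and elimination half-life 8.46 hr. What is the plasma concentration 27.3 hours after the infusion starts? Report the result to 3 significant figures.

31.4 mg/L

Css = rate / CL = 104 / 2.96 = 35.14 mg/L
k = ln 2 / 8.46 = 0.08193 hr⁻¹
C(t) = Css (1 − e^(−kt)) = 35.14 × (1 − e^(−2.237)) = 35.14 × 0.8932 ≈ 31.4 mg/L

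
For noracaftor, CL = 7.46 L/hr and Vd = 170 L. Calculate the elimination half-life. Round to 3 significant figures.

15.8 hours

k = CL / V = 7.46 / 170 = 0.04388 hr⁻¹
t½ = ln 2 / k = ln 2 / 0.04388 ≈ 15.8 hours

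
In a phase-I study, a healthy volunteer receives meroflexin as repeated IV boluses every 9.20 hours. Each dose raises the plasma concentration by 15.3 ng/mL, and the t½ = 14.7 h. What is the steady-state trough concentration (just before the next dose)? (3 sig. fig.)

28.2 ng/mL

k = ln 2 / 14.7 = 0.04715 h⁻¹
Fraction remaining after one interval: e^(−kτ) = e^(−0.04715 × 9.20) = 0.6480
R = 1 / (1 − 0.6480) = 2.841
Css,max = 15.3 × 2.841 = 43.47 ng/mL
Css,min = Css,max × e^(−kτ) = 43.47 × 0.6480 ≈ 28.2 ng/mL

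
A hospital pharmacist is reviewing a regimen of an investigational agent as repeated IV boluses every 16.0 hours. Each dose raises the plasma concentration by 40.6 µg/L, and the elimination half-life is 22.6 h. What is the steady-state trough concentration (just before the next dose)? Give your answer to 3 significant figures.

k = ln 2 / 22.6 = 0.03067 h⁻¹
Fraction remaining after one interval: e^(−kτ) = e^(−0.03067 × 16.0) = 0.6122
R = 1 / (1 − 0.6122) = 2.579
Css,max = 40.6 × 2.579 = 104.7 µg/L
Css,min = Css,max × e^(−kτ) = 104.7 × 0.6122 ≈ 64.1 µg/L

64.1 µg/L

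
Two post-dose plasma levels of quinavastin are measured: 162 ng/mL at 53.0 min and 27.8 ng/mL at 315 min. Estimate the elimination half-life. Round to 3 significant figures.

k = ln(C₁/C₂) / (t₂ − t₁) = ln(162/27.8) / (315 − 53.0)
  = 1.763 / 262.0 = 0.006727 min⁻¹
t½ = ln 2 / k = ln 2 / 0.006727 ≈ 103 minutes

103 minutes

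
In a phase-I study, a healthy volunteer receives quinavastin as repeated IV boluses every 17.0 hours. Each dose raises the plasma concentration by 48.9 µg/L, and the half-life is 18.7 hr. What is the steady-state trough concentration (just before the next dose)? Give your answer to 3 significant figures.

55.7 µg/L

k = ln 2 / 18.7 = 0.03707 hr⁻¹
Fraction remaining after one interval: e^(−kτ) = e^(−0.03707 × 17.0) = 0.5325
R = 1 / (1 − 0.5325) = 2.139
Css,max = 48.9 × 2.139 = 104.6 µg/L
Css,min = Css,max × e^(−kτ) = 104.6 × 0.5325 ≈ 55.7 µg/L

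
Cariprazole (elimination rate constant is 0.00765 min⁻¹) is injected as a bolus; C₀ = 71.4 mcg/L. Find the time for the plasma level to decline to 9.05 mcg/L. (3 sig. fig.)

C(t) = C₀ e^(−kt)  ⇒  t = ln(C₀/C) / k
t = ln(71.4/9.05) / 0.007650 = 2.066 / 0.007650 ≈ 270 minutes

270 minutes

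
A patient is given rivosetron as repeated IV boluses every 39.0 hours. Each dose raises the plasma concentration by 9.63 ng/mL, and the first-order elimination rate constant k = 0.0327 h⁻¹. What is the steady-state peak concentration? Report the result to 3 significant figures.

Fraction remaining after one interval: e^(−kτ) = e^(−0.03270 × 39.0) = 0.2793
R = 1 / (1 − 0.2793) = 1.388
Css,max = 9.63 × 1.388 ≈ 13.4 ng/mL

13.4 ng/mL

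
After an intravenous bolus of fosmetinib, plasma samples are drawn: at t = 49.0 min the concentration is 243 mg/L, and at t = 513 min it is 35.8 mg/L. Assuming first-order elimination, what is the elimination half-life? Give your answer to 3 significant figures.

k = ln(C₁/C₂) / (t₂ − t₁) = ln(243/35.8) / (513 − 49.0)
  = 1.915 / 464.0 = 0.004127 min⁻¹
t½ = ln 2 / k = ln 2 / 0.004127 ≈ 168 minutes

168 minutes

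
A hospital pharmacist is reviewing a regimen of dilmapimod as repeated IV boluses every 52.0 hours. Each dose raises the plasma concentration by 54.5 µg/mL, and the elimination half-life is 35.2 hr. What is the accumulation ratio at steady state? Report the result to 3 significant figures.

k = ln 2 / 35.2 = 0.01969 hr⁻¹
Fraction remaining after one interval: e^(−kτ) = e^(−0.01969 × 52.0) = 0.3592
R = 1 / (1 − 0.3592) = 1 / 0.6408 ≈ 1.56

1.56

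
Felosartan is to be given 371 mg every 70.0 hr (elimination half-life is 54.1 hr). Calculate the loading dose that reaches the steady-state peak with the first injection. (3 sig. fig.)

627 mg

k = ln 2 / 54.1 = 0.01281 hr⁻¹
Accumulation ratio R = 1 / (1 − e^(−kτ)) = 1 / (1 − e^(−0.01281×70.0)) = 1 / (1 − 0.4078) = 1.689
Loading dose = maintenance dose × R = 371 × 1.689 ≈ 627 mg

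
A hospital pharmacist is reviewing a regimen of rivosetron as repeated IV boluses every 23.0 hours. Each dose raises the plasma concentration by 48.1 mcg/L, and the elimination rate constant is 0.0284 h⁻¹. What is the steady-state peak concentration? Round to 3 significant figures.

Fraction remaining after one interval: e^(−kτ) = e^(−0.02840 × 23.0) = 0.5204
R = 1 / (1 − 0.5204) = 2.085
Css,max = 48.1 × 2.085 ≈ 100 mcg/L

100 mcg/L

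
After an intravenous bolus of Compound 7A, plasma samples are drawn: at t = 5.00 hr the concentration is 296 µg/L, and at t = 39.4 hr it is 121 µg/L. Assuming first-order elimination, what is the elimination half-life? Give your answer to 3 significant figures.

26.7 hours

k = ln(C₁/C₂) / (t₂ − t₁) = ln(296/121) / (39.4 − 5.00)
  = 0.8946 / 34.40 = 0.02600 hr⁻¹
t½ = ln 2 / k = ln 2 / 0.02600 ≈ 26.7 hours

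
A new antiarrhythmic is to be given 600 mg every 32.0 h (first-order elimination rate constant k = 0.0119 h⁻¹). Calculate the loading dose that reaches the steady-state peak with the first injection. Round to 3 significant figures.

1890 mg

Accumulation ratio R = 1 / (1 − e^(−kτ)) = 1 / (1 − e^(−0.01190×32.0)) = 1 / (1 − 0.6833) = 3.158
Loading dose = maintenance dose × R = 600 × 3.158 ≈ 1890 mg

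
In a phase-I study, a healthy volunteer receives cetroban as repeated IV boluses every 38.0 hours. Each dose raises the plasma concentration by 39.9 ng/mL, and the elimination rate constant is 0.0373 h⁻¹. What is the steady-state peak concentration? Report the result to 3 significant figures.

52.7 ng/mL

Fraction remaining after one interval: e^(−kτ) = e^(−0.03730 × 38.0) = 0.2423
R = 1 / (1 − 0.2423) = 1.320
Css,max = 39.9 × 1.320 ≈ 52.7 ng/mL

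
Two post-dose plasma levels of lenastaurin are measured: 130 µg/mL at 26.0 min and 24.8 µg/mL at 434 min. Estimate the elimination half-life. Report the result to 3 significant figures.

171 minutes

k = ln(C₁/C₂) / (t₂ − t₁) = ln(130/24.8) / (434 − 26.0)
  = 1.657 / 408.0 = 0.004061 min⁻¹
t½ = ln 2 / k = ln 2 / 0.004061 ≈ 171 minutes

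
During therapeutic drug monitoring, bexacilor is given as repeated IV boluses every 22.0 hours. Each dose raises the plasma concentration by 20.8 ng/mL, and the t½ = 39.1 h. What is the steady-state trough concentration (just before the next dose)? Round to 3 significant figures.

43.6 ng/mL

k = ln 2 / 39.1 = 0.01773 h⁻¹
Fraction remaining after one interval: e^(−kτ) = e^(−0.01773 × 22.0) = 0.6771
R = 1 / (1 − 0.6771) = 3.096
Css,max = 20.8 × 3.096 = 64.41 ng/mL
Css,min = Css,max × e^(−kτ) = 64.41 × 0.6771 ≈ 43.6 ng/mL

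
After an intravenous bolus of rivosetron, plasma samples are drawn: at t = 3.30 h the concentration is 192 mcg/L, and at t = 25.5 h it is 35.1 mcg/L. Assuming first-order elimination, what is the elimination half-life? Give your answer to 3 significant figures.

9.06 hours

k = ln(C₁/C₂) / (t₂ − t₁) = ln(192/35.1) / (25.5 − 3.30)
  = 1.699 / 22.20 = 0.07654 h⁻¹
t½ = ln 2 / k = ln 2 / 0.07654 ≈ 9.06 hours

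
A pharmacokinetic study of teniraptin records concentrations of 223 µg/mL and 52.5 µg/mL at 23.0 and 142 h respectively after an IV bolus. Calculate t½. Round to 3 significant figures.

57.0 hours

k = ln(C₁/C₂) / (t₂ − t₁) = ln(223/52.5) / (142 − 23.0)
  = 1.446 / 119.0 = 0.01215 h⁻¹
t½ = ln 2 / k = ln 2 / 0.01215 ≈ 57.0 hours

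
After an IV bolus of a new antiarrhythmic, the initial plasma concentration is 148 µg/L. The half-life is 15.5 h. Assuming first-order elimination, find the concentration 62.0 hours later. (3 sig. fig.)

9.25 µg/L

k = ln 2 / 15.5 = 0.04472 h⁻¹
C(t) = C₀ e^(−kt) = 148 × e^(−0.04472 × 62.0) = 148 × e^(−2.773) = 148 × 0.06250 ≈ 9.25 µg/L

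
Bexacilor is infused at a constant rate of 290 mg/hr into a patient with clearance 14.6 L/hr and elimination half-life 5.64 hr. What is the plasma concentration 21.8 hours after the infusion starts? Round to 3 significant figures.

18.5 µg/mL

Css = rate / CL = 290 / 14.6 = 19.86 µg/mL
k = ln 2 / 5.64 = 0.1229 hr⁻¹
C(t) = Css (1 − e^(−kt)) = 19.86 × (1 − e^(−2.679)) = 19.86 × 0.9314 ≈ 18.5 µg/mL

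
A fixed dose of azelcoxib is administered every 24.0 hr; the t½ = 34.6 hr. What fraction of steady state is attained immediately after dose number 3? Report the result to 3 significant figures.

k = ln 2 / 34.6 = 0.02003 hr⁻¹
f_n = 1 − e^(−nkτ) = 1 − e^(−3 × 0.02003 × 24.0) = 1 − e^(−1.442) = 1 − 0.2364 ≈ 0.764

0.764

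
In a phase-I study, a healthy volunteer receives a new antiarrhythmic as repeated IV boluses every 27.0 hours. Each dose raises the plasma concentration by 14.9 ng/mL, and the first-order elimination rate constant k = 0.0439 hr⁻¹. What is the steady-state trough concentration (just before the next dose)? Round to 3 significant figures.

Fraction remaining after one interval: e^(−kτ) = e^(−0.04390 × 27.0) = 0.3057
R = 1 / (1 − 0.3057) = 1.440
Css,max = 14.9 × 1.440 = 21.46 ng/mL
Css,min = Css,max × e^(−kτ) = 21.46 × 0.3057 ≈ 6.56 ng/mL

6.56 ng/mL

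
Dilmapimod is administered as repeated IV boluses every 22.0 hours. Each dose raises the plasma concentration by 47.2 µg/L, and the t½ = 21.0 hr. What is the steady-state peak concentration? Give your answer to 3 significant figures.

91.4 µg/L

k = ln 2 / 21.0 = 0.03301 hr⁻¹
Fraction remaining after one interval: e^(−kτ) = e^(−0.03301 × 22.0) = 0.4838
R = 1 / (1 − 0.4838) = 1.937
Css,max = 47.2 × 1.937 ≈ 91.4 µg/L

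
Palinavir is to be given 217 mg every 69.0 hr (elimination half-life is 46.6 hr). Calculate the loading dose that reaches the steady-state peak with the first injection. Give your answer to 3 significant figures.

k = ln 2 / 46.6 = 0.01487 hr⁻¹
Accumulation ratio R = 1 / (1 − e^(−kτ)) = 1 / (1 − e^(−0.01487×69.0)) = 1 / (1 − 0.3583) = 1.558
Loading dose = maintenance dose × R = 217 × 1.558 ≈ 338 mg

338 mg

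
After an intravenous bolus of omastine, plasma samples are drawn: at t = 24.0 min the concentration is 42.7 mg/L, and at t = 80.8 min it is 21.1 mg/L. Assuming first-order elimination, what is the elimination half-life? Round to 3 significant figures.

k = ln(C₁/C₂) / (t₂ − t₁) = ln(42.7/21.1) / (80.8 − 24.0)
  = 0.7049 / 56.80 = 0.01241 min⁻¹
t½ = ln 2 / k = ln 2 / 0.01241 ≈ 55.9 minutes

55.9 minutes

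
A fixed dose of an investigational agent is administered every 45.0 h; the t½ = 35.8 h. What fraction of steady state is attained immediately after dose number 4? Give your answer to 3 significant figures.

0.969

k = ln 2 / 35.8 = 0.01936 h⁻¹
f_n = 1 − e^(−nkτ) = 1 − e^(−4 × 0.01936 × 45.0) = 1 − e^(−3.485) = 1 − 0.03065 ≈ 0.969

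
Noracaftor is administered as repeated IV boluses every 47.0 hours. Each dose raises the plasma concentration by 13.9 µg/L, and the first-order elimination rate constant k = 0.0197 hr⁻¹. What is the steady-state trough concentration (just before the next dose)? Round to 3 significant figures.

Fraction remaining after one interval: e^(−kτ) = e^(−0.01970 × 47.0) = 0.3962
R = 1 / (1 − 0.3962) = 1.656
Css,max = 13.9 × 1.656 = 23.02 µg/L
Css,min = Css,max × e^(−kτ) = 23.02 × 0.3962 ≈ 9.12 µg/L

9.12 µg/L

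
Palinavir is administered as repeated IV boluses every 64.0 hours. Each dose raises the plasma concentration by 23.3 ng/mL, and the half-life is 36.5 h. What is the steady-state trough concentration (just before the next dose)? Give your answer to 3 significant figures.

9.82 ng/mL

k = ln 2 / 36.5 = 0.01899 h⁻¹
Fraction remaining after one interval: e^(−kτ) = e^(−0.01899 × 64.0) = 0.2966
R = 1 / (1 − 0.2966) = 1.422
Css,max = 23.3 × 1.422 = 33.12 ng/mL
Css,min = Css,max × e^(−kτ) = 33.12 × 0.2966 ≈ 9.82 ng/mL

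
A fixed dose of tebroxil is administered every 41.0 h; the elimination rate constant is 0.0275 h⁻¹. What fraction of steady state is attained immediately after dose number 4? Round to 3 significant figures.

0.989

f_n = 1 − e^(−nkτ) = 1 − e^(−4 × 0.02750 × 41.0) = 1 − e^(−4.510) = 1 − 0.01100 ≈ 0.989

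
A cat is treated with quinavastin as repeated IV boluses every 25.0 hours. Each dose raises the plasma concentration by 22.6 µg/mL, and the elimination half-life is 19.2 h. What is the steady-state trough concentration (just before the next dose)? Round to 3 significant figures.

15.4 µg/mL

k = ln 2 / 19.2 = 0.03610 h⁻¹
Fraction remaining after one interval: e^(−kτ) = e^(−0.03610 × 25.0) = 0.4055
R = 1 / (1 − 0.4055) = 1.682
Css,max = 22.6 × 1.682 = 38.02 µg/mL
Css,min = Css,max × e^(−kτ) = 38.02 × 0.4055 ≈ 15.4 µg/mL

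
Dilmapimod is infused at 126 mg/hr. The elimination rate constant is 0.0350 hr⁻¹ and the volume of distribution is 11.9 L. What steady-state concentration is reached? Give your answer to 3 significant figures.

303 µg/mL

CL = k · V = 0.0350 × 11.9 = 0.4165 L/hr
Css = rate / CL = 126 / 0.4165 ≈ 303 µg/mL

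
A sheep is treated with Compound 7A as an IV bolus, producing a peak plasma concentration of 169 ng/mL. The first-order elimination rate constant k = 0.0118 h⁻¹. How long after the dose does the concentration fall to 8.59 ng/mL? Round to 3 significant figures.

252 hours

C(t) = C₀ e^(−kt)  ⇒  t = ln(C₀/C) / k
t = ln(169/8.59) / 0.01180 = 2.979 / 0.01180 ≈ 252 hours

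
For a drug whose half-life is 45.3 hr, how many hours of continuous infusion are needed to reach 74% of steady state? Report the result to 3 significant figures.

88.0 hours

k = ln 2 / 45.3 = 0.01530 hr⁻¹
f = 1 − e^(−kt)  ⇒  t = −ln(1 − f) / k
t = −ln(1 − 0.74) / 0.01530 = 1.347 / 0.01530 ≈ 88.0 hours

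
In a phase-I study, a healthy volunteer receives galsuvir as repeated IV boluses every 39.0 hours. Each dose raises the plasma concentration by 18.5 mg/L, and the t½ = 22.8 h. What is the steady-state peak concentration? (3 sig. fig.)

26.6 mg/L

k = ln 2 / 22.8 = 0.03040 h⁻¹
Fraction remaining after one interval: e^(−kτ) = e^(−0.03040 × 39.0) = 0.3055
R = 1 / (1 − 0.3055) = 1.440
Css,max = 18.5 × 1.440 ≈ 26.6 mg/L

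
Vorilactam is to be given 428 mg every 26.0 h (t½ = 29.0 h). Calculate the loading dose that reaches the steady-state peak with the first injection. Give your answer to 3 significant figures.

925 mg

k = ln 2 / 29.0 = 0.02390 h⁻¹
Accumulation ratio R = 1 / (1 − e^(−kτ)) = 1 / (1 − e^(−0.02390×26.0)) = 1 / (1 − 0.5372) = 2.161
Loading dose = maintenance dose × R = 428 × 2.161 ≈ 925 mg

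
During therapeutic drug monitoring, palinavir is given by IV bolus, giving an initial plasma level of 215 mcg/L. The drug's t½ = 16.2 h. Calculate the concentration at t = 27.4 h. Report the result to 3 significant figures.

66.6 mcg/L

k = ln 2 / 16.2 = 0.04279 h⁻¹
C(t) = C₀ e^(−kt) = 215 × e^(−0.04279 × 27.4) = 215 × e^(−1.172) = 215 × 0.3096 ≈ 66.6 mcg/L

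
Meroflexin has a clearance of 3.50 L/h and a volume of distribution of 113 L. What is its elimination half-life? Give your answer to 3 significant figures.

k = CL / V = 3.50 / 113 = 0.03097 h⁻¹
t½ = ln 2 / k = ln 2 / 0.03097 ≈ 22.4 hours

22.4 hours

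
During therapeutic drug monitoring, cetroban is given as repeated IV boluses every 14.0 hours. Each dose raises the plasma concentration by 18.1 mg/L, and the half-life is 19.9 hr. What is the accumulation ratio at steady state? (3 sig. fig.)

k = ln 2 / 19.9 = 0.03483 hr⁻¹
Fraction remaining after one interval: e^(−kτ) = e^(−0.03483 × 14.0) = 0.6141
R = 1 / (1 − 0.6141) = 1 / 0.3859 ≈ 2.59

2.59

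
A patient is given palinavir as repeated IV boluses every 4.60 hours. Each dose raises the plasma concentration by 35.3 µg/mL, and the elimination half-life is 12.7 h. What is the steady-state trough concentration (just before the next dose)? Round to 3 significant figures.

124 µg/mL

k = ln 2 / 12.7 = 0.05458 h⁻¹
Fraction remaining after one interval: e^(−kτ) = e^(−0.05458 × 4.60) = 0.7780
R = 1 / (1 − 0.7780) = 4.504
Css,max = 35.3 × 4.504 = 159.0 µg/mL
Css,min = Css,max × e^(−kτ) = 159.0 × 0.7780 ≈ 124 µg/mL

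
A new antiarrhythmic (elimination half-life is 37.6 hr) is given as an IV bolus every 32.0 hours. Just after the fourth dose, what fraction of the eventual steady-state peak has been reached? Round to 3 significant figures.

k = ln 2 / 37.6 = 0.01843 hr⁻¹
f_n = 1 − e^(−nkτ) = 1 − e^(−4 × 0.01843 × 32.0) = 1 − e^(−2.360) = 1 − 0.09445 ≈ 0.906

0.906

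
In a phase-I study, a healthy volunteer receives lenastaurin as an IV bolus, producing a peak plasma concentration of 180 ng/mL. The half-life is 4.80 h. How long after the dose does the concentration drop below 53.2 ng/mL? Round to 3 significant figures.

8.44 hours

k = ln 2 / 4.80 = 0.1444 h⁻¹
C(t) = C₀ e^(−kt)  ⇒  t = ln(C₀/C) / k
t = ln(180/53.2) / 0.1444 = 1.219 / 0.1444 ≈ 8.44 hours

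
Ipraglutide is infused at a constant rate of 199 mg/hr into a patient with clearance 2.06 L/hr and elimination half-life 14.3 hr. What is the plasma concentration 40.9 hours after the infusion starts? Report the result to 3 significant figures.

Css = rate / CL = 199 / 2.06 = 96.60 µg/mL
k = ln 2 / 14.3 = 0.04847 hr⁻¹
C(t) = Css (1 − e^(−kt)) = 96.60 × (1 − e^(−1.982)) = 96.60 × 0.8623 ≈ 83.3 µg/mL

83.3 µg/mL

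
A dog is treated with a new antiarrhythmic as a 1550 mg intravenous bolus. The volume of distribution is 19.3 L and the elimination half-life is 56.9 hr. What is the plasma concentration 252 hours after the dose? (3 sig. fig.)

3.73 mg/L

C₀ = dose / V = 1550 / 19.3 = 80.31 mg/L
k = ln 2 / 56.9 = 0.01218 hr⁻¹
C(t) = C₀ e^(−kt) = 80.31 × e^(−0.01218 × 252) = 80.31 × e^(−3.070) = 80.31 × 0.04643 ≈ 3.73 mg/L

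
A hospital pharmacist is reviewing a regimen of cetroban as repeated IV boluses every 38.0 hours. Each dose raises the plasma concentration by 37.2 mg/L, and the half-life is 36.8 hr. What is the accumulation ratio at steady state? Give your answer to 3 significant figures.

1.96

k = ln 2 / 36.8 = 0.01884 hr⁻¹
Fraction remaining after one interval: e^(−kτ) = e^(−0.01884 × 38.0) = 0.4888
R = 1 / (1 − 0.4888) = 1 / 0.5112 ≈ 1.96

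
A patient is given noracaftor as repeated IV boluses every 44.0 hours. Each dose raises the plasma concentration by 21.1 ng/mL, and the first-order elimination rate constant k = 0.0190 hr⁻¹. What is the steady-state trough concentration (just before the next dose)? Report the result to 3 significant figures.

16.1 ng/mL

Fraction remaining after one interval: e^(−kτ) = e^(−0.01900 × 44.0) = 0.4334
R = 1 / (1 − 0.4334) = 1.765
Css,max = 21.1 × 1.765 = 37.24 ng/mL
Css,min = Css,max × e^(−kτ) = 37.24 × 0.4334 ≈ 16.1 ng/mL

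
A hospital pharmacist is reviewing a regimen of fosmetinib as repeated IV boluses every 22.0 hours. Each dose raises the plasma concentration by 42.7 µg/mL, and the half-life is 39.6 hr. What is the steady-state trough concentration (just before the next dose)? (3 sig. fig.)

90.9 µg/mL

k = ln 2 / 39.6 = 0.01750 hr⁻¹
Fraction remaining after one interval: e^(−kτ) = e^(−0.01750 × 22.0) = 0.6804
R = 1 / (1 − 0.6804) = 3.129
Css,max = 42.7 × 3.129 = 133.6 µg/mL
Css,min = Css,max × e^(−kτ) = 133.6 × 0.6804 ≈ 90.9 µg/mL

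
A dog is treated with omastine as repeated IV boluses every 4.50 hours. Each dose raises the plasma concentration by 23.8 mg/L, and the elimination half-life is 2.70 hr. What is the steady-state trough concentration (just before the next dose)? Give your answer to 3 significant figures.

10.9 mg/L

k = ln 2 / 2.70 = 0.2567 hr⁻¹
Fraction remaining after one interval: e^(−kτ) = e^(−0.2567 × 4.50) = 0.3150
R = 1 / (1 − 0.3150) = 1.460
Css,max = 23.8 × 1.460 = 34.74 mg/L
Css,min = Css,max × e^(−kτ) = 34.74 × 0.3150 ≈ 10.9 mg/L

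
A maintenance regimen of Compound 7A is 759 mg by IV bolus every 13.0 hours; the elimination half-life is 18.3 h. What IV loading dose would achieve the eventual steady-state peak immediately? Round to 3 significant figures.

k = ln 2 / 18.3 = 0.03788 h⁻¹
Accumulation ratio R = 1 / (1 − e^(−kτ)) = 1 / (1 − e^(−0.03788×13.0)) = 1 / (1 − 0.6112) = 2.572
Loading dose = maintenance dose × R = 759 × 2.572 ≈ 1950 mg

1950 mg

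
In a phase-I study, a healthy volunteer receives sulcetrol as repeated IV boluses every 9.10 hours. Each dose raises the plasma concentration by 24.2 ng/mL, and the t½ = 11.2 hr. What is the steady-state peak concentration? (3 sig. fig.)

56.2 ng/mL

k = ln 2 / 11.2 = 0.06189 hr⁻¹
Fraction remaining after one interval: e^(−kτ) = e^(−0.06189 × 9.10) = 0.5694
R = 1 / (1 − 0.5694) = 2.322
Css,max = 24.2 × 2.322 ≈ 56.2 ng/mL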